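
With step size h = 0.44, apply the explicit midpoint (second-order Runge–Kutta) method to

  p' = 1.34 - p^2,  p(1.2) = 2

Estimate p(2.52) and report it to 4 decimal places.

1.3360

Midpoint: k1 = f(t_n, p_n); k2 = f(t_n + h/2, p_n + (h/2)·k1); p_{n+1} = p_n + h·k2.
t=1.200000, p=2.000000:
  k1 = f(1.200000, 2.000000) = -2.660000
  k2 = f(1.420000, 1.414800) = -0.661659
  p ← 2.000000 + 0.44·(-0.661659) = 1.708870
t=1.640000, p=1.708870:
  k1 = f(1.640000, 1.708870) = -1.580237
  k2 = f(1.860000, 1.361218) = -0.512914
  p ← 1.708870 + 0.44·(-0.512914) = 1.483188
t=2.080000, p=1.483188:
  k1 = f(2.080000, 1.483188) = -0.859846
  k2 = f(2.300000, 1.294022) = -0.334492
  p ← 1.483188 + 0.44·(-0.334492) = 1.336011
p(2.52) ≈ 1.3360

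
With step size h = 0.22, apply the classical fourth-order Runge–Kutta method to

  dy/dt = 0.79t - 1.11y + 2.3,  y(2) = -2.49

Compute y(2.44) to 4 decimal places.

RK4: k1 = f(t_n, y_n); k2 = f(t_n + h/2, y_n + (h/2)·k1); k3 = f(t_n + h/2, y_n + (h/2)·k2); k4 = f(t_n + h, y_n + h·k3); y_{n+1} = y_n + (h/6)·(k1 + 2k2 + 2k3 + k4).
t=2.000000, y=-2.490000:
  k1 = f(2.000000, -2.490000) = 6.643900
  k2 = f(2.110000, -1.759171) = 5.919580
  k3 = f(2.110000, -1.838846) = 6.008019
  k4 = f(2.220000, -1.168236) = 5.350542
  y ← -2.490000 + (0.22/6)·(k1 + 2k2 + 2k3 + k4) = -1.175513
t=2.220000, y=-1.175513:
  k1 = f(2.220000, -1.175513) = 5.358620
  k2 = f(2.330000, -0.586065) = 4.791232
  k3 = f(2.330000, -0.648478) = 4.860510
  k4 = f(2.440000, -0.106201) = 4.345483
  y ← -1.175513 + (0.22/6)·(k1 + 2k2 + 2k3 + k4) = -0.111902
y(2.44) ≈ -0.1119

-0.1119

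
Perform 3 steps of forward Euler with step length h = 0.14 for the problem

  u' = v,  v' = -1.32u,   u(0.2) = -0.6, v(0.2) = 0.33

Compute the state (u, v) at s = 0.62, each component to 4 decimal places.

-0.4160, 0.6342

Euler on (u,v): u_{n+1} = u_n + h·u', v_{n+1} = v_n + h·v'.
0.200000: (-0.600000, 0.330000); f=(0.330000, 0.792000) → (-0.553800, 0.440880)
0.340000: (-0.553800, 0.440880); f=(0.440880, 0.731016) → (-0.492077, 0.543222)
0.480000: (-0.492077, 0.543222); f=(0.543222, 0.649541) → (-0.416026, 0.634158)
(u(0.62), v(0.62)) ≈ (-0.4160, 0.6342)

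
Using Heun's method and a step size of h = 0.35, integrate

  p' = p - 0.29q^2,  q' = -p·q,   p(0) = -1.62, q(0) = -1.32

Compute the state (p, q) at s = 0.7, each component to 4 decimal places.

-5.3606, -7.3153

Heun on (p,q): k1 = f(s_n, state_n); k2 = f(s_n + h, state_n + h·k1); state_{n+1} = state_n + (h/2)·(k1 + k2).
0.000000: (-1.620000, -1.320000)
  k1 = (-2.125296, -2.138400)
  predictor → (-2.363854, -2.068440)
  k2 = (-3.604602, -4.889489)
  → (-2.622732, -2.549881)
0.350000: (-2.622732, -2.549881)
  k1 = (-4.508281, -6.687654)
  predictor → (-4.200630, -4.890560)
  k2 = (-11.136727, -20.543433)
  → (-5.360608, -7.315321)
(p(0.7), q(0.7)) ≈ (-5.3606, -7.3153)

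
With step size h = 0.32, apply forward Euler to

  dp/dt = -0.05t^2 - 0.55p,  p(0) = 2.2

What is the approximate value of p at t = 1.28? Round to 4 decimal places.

0.9930

Euler: p_{n+1} = p_n + h·f(t_n, p_n).
t=0.000000, p=2.200000: f=-1.210000 → p ← 2.200000 + 0.32·(-1.210000) = 1.812800
t=0.320000, p=1.812800: f=-1.002160 → p ← 1.812800 + 0.32·(-1.002160) = 1.492109
t=0.640000, p=1.492109: f=-0.841140 → p ← 1.492109 + 0.32·(-0.841140) = 1.222944
t=0.960000, p=1.222944: f=-0.718699 → p ← 1.222944 + 0.32·(-0.718699) = 0.992960
p(1.28) ≈ 0.9930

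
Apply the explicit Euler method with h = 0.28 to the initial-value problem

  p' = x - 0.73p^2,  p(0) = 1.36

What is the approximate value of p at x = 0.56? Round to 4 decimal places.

Euler: p_{n+1} = p_n + h·f(x_n, p_n).
x=0.000000, p=1.360000: f=-1.350208 → p ← 1.360000 + 0.28·(-1.350208) = 0.981942
x=0.280000, p=0.981942: f=-0.423873 → p ← 0.981942 + 0.28·(-0.423873) = 0.863257
p(0.56) ≈ 0.8633

0.8633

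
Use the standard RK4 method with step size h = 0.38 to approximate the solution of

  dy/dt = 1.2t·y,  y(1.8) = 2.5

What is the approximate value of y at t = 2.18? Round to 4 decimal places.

RK4: k1 = f(t_n, y_n); k2 = f(t_n + h/2, y_n + (h/2)·k1); k3 = f(t_n + h/2, y_n + (h/2)·k2); k4 = f(t_n + h, y_n + h·k3); y_{n+1} = y_n + (h/6)·(k1 + 2k2 + 2k3 + k4).
t=1.800000, y=2.500000:
  k1 = f(1.800000, 2.500000) = 5.400000
  k2 = f(1.990000, 3.526000) = 8.420088
  k3 = f(1.990000, 4.099817) = 9.790362
  k4 = f(2.180000, 6.220338) = 16.272403
  y ← 2.500000 + (0.38/6)·(k1 + 2k2 + 2k3 + k4) = 6.179243
y(2.18) ≈ 6.1792

6.1792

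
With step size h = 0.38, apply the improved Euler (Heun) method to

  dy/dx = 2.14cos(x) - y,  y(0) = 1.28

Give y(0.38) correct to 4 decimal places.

1.5157

Heun: k1 = f(x_n, y_n); k2 = f(x_n + h, y_n + h·k1); y_{n+1} = y_n + (h/2)·(k1 + k2).
x=0.000000, y=1.280000:
  k1 = f(0.000000, 1.280000) = 0.860000
  k2 = f(0.380000, 1.606800) = 0.380542
  y ← 1.280000 + (0.38/2)·(0.860000 + 0.380542) = 1.515703
y(0.38) ≈ 1.5157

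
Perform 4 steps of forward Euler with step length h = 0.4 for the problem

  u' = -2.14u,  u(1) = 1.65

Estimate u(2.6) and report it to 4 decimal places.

Euler: u_{n+1} = u_n + h·f(t_n, u_n).
t=1.000000, u=1.650000: f=-3.531000 → u ← 1.650000 + 0.4·(-3.531000) = 0.237600
t=1.400000, u=0.237600: f=-0.508464 → u ← 0.237600 + 0.4·(-0.508464) = 0.034214
t=1.800000, u=0.034214: f=-0.073219 → u ← 0.034214 + 0.4·(-0.073219) = 0.004927
t=2.200000, u=0.004927: f=-0.010544 → u ← 0.004927 + 0.4·(-0.010544) = 0.000709
u(2.6) ≈ 0.0007

0.0007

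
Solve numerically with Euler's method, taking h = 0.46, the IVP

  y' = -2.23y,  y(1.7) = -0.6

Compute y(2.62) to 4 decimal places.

Euler: y_{n+1} = y_n + h·f(x_n, y_n).
x=1.700000, y=-0.600000: f=1.338000 → y ← -0.600000 + 0.46·1.338000 = 0.015480
x=2.160000, y=0.015480: f=-0.034520 → y ← 0.015480 + 0.46·(-0.034520) = -0.000399
y(2.62) ≈ -0.0004

-0.0004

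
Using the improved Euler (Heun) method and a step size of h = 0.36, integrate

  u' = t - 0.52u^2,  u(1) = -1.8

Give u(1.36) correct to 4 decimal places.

Heun: k1 = f(t_n, u_n); k2 = f(t_n + h, u_n + h·k1); u_{n+1} = u_n + (h/2)·(k1 + k2).
t=1.000000, u=-1.800000:
  k1 = f(1.000000, -1.800000) = -0.684800
  k2 = f(1.360000, -2.046528) = -0.817904
  u ← -1.800000 + (0.36/2)·(-0.684800 + (-0.817904)) = -2.070487
u(1.36) ≈ -2.0705

-2.0705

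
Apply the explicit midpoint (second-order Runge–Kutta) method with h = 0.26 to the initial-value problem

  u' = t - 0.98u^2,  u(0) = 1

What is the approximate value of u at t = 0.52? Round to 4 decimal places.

0.7847

Midpoint: k1 = f(t_n, u_n); k2 = f(t_n + h/2, u_n + (h/2)·k1); u_{n+1} = u_n + h·k2.
t=0.000000, u=1.000000:
  k1 = f(0.000000, 1.000000) = -0.980000
  k2 = f(0.130000, 0.872600) = -0.616202
  u ← 1.000000 + 0.26·(-0.616202) = 0.839787
t=0.260000, u=0.839787:
  k1 = f(0.260000, 0.839787) = -0.431138
  k2 = f(0.390000, 0.783739) = -0.211963
  u ← 0.839787 + 0.26·(-0.211963) = 0.784677
u(0.52) ≈ 0.7847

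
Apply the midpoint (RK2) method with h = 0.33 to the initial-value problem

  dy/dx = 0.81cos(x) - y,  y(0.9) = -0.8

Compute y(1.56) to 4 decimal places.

-0.3139

Midpoint: k1 = f(x_n, y_n); k2 = f(x_n + h/2, y_n + (h/2)·k1); y_{n+1} = y_n + h·k2.
x=0.900000, y=-0.800000:
  k1 = f(0.900000, -0.800000) = 1.303504
  k2 = f(1.065000, -0.584922) = 0.977370
  y ← -0.800000 + 0.33·0.977370 = -0.477468
x=1.230000, y=-0.477468:
  k1 = f(1.230000, -0.477468) = 0.748200
  k2 = f(1.395000, -0.354015) = 0.495677
  y ← -0.477468 + 0.33·0.495677 = -0.313894
y(1.56) ≈ -0.3139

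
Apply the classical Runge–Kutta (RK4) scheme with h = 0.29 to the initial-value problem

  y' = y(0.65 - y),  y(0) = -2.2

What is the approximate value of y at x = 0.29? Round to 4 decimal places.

RK4: k1 = f(x_n, y_n); k2 = f(x_n + h/2, y_n + (h/2)·k1); k3 = f(x_n + h/2, y_n + (h/2)·k2); k4 = f(x_n + h, y_n + h·k3); y_{n+1} = y_n + (h/6)·(k1 + 2k2 + 2k3 + k4).
x=0.000000, y=-2.200000:
  k1 = f(0.000000, -2.200000) = -6.270000
  k2 = f(0.145000, -3.109150) = -11.687761
  k3 = f(0.145000, -3.894725) = -17.700457
  k4 = f(0.290000, -7.333133) = -58.541370
  y ← -2.200000 + (0.29/6)·(k1 + 2k2 + 2k3 + k4) = -8.173411
y(0.29) ≈ -8.1734

-8.1734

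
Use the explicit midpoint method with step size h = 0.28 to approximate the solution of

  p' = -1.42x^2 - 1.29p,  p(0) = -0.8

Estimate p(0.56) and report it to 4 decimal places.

Midpoint: k1 = f(x_n, p_n); k2 = f(x_n + h/2, p_n + (h/2)·k1); p_{n+1} = p_n + h·k2.
x=0.000000, p=-0.800000:
  k1 = f(0.000000, -0.800000) = 1.032000
  k2 = f(0.140000, -0.655520) = 0.817789
  p ← -0.800000 + 0.28·0.817789 = -0.571019
x=0.280000, p=-0.571019:
  k1 = f(0.280000, -0.571019) = 0.625287
  k2 = f(0.420000, -0.483479) = 0.373200
  p ← -0.571019 + 0.28·0.373200 = -0.466523
p(0.56) ≈ -0.4665

-0.4665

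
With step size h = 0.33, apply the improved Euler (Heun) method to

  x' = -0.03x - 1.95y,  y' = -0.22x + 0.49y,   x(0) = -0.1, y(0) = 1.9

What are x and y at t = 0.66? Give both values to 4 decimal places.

Heun on (x,y): k1 = f(t_n, state_n); k2 = f(t_n + h, state_n + h·k1); state_{n+1} = state_n + (h/2)·(k1 + k2).
0.000000: (-0.100000, 1.900000)
  k1 = (-3.702000, 0.953000)
  predictor → (-1.321660, 2.214490)
  k2 = (-4.278606, 1.375865)
  → (-1.416800, 2.284263)
0.330000: (-1.416800, 2.284263)
  k1 = (-4.411808, 1.430985)
  predictor → (-2.872697, 2.756488)
  k2 = (-5.288970, 1.982672)
  → (-3.017428, 2.847516)
(x(0.66), y(0.66)) ≈ (-3.0174, 2.8475)

-3.0174, 2.8475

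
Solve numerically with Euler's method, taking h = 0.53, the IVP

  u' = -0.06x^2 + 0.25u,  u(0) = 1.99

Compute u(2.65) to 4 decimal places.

Euler: u_{n+1} = u_n + h·f(x_n, u_n).
x=0.000000, u=1.990000: f=0.497500 → u ← 1.990000 + 0.53·0.497500 = 2.253675
x=0.530000, u=2.253675: f=0.546565 → u ← 2.253675 + 0.53·0.546565 = 2.543354
x=1.060000, u=2.543354: f=0.568423 → u ← 2.543354 + 0.53·0.568423 = 2.844618
x=1.590000, u=2.844618: f=0.559469 → u ← 2.844618 + 0.53·0.559469 = 3.141137
x=2.120000, u=3.141137: f=0.515620 → u ← 3.141137 + 0.53·0.515620 = 3.414415
u(2.65) ≈ 3.4144

3.4144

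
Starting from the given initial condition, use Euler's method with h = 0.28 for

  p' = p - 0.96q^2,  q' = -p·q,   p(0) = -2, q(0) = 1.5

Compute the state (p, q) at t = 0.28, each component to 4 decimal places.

-3.1648, 2.3400

Euler on (p,q): p_{n+1} = p_n + h·p', q_{n+1} = q_n + h·q'.
0.000000: (-2.000000, 1.500000); f=(-4.160000, 3.000000) → (-3.164800, 2.340000)
(p(0.28), q(0.28)) ≈ (-3.1648, 2.3400)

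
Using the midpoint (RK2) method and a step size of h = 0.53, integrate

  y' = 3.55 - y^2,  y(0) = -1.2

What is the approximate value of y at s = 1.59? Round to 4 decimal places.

1.5149

Midpoint: k1 = f(s_n, y_n); k2 = f(s_n + h/2, y_n + (h/2)·k1); y_{n+1} = y_n + h·k2.
s=0.000000, y=-1.200000:
  k1 = f(0.000000, -1.200000) = 2.110000
  k2 = f(0.265000, -0.640850) = 3.139311
  y ← -1.200000 + 0.53·3.139311 = 0.463835
s=0.530000, y=0.463835:
  k1 = f(0.530000, 0.463835) = 3.334857
  k2 = f(0.795000, 1.347572) = 1.734049
  y ← 0.463835 + 0.53·1.734049 = 1.382881
s=1.060000, y=1.382881:
  k1 = f(1.060000, 1.382881) = 1.637640
  k2 = f(1.325000, 1.816856) = 0.249035
  y ← 1.382881 + 0.53·0.249035 = 1.514870
y(1.59) ≈ 1.5149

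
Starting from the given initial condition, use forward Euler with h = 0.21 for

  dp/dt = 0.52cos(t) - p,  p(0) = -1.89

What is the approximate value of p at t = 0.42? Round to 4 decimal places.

-0.9865

Euler: p_{n+1} = p_n + h·f(t_n, p_n).
t=0.000000, p=-1.890000: f=2.410000 → p ← -1.890000 + 0.21·2.410000 = -1.383900
t=0.210000, p=-1.383900: f=1.892476 → p ← -1.383900 + 0.21·1.892476 = -0.986480
p(0.42) ≈ -0.9865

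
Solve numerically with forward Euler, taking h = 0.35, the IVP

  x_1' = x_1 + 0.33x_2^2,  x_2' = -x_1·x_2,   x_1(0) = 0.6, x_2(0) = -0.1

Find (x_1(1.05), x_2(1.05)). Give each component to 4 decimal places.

1.4797, -0.0349

Euler on (x_1,x_2): x_1_{n+1} = x_1_n + h·x_1', x_2_{n+1} = x_2_n + h·x_2'.
0.000000: (0.600000, -0.100000); f=(0.603300, 0.060000) → (0.811155, -0.079000)
0.350000: (0.811155, -0.079000); f=(0.813215, 0.064081) → (1.095780, -0.056572)
0.700000: (1.095780, -0.056572); f=(1.096836, 0.061990) → (1.479673, -0.034875)
(x_1(1.05), x_2(1.05)) ≈ (1.4797, -0.0349)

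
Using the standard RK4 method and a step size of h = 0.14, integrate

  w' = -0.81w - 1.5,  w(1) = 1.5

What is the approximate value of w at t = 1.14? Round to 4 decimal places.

1.1407

RK4: k1 = f(t_n, w_n); k2 = f(t_n + h/2, w_n + (h/2)·k1); k3 = f(t_n + h/2, w_n + (h/2)·k2); k4 = f(t_n + h, w_n + h·k3); w_{n+1} = w_n + (h/6)·(k1 + 2k2 + 2k3 + k4).
t=1.000000, w=1.500000:
  k1 = f(1.000000, 1.500000) = -2.715000
  k2 = f(1.070000, 1.309950) = -2.561059
  k3 = f(1.070000, 1.320726) = -2.569788
  k4 = f(1.140000, 1.140230) = -2.423586
  w ← 1.500000 + (0.14/6)·(k1 + 2k2 + 2k3 + k4) = 1.140660
w(1.14) ≈ 1.1407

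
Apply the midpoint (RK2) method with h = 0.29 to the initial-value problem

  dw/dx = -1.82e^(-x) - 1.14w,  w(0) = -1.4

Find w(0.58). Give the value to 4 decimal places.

Midpoint: k1 = f(x_n, w_n); k2 = f(x_n + h/2, w_n + (h/2)·k1); w_{n+1} = w_n + h·k2.
x=0.000000, w=-1.400000:
  k1 = f(0.000000, -1.400000) = -0.224000
  k2 = f(0.145000, -1.432480) = 0.058687
  w ← -1.400000 + 0.29·0.058687 = -1.382981
x=0.290000, w=-1.382981:
  k1 = f(0.290000, -1.382981) = 0.214759
  k2 = f(0.435000, -1.351841) = 0.363077
  w ← -1.382981 + 0.29·0.363077 = -1.277689
w(0.58) ≈ -1.2777

-1.2777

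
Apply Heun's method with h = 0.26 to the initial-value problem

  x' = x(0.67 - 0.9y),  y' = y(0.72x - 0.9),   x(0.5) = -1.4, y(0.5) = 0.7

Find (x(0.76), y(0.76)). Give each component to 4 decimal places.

-1.4721, 0.4384

Heun on (x,y): k1 = f(t_n, state_n); k2 = f(t_n + h, state_n + h·k1); state_{n+1} = state_n + (h/2)·(k1 + k2).
0.500000: (-1.400000, 0.700000)
  k1 = (-0.056000, -1.335600)
  predictor → (-1.414560, 0.352744)
  k2 = (-0.498675, -0.676733)
  → (-1.472108, 0.438397)
(x(0.76), y(0.76)) ≈ (-1.4721, 0.4384)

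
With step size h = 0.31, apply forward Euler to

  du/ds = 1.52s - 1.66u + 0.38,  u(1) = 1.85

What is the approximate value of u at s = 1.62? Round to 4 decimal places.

1.4569

Euler: u_{n+1} = u_n + h·f(s_n, u_n).
s=1.000000, u=1.850000: f=-1.171000 → u ← 1.850000 + 0.31·(-1.171000) = 1.486990
s=1.310000, u=1.486990: f=-0.097203 → u ← 1.486990 + 0.31·(-0.097203) = 1.456857
u(1.62) ≈ 1.4569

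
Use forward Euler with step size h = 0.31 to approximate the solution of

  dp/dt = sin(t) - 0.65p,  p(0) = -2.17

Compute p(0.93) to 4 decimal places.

Euler: p_{n+1} = p_n + h·f(t_n, p_n).
t=0.000000, p=-2.170000: f=1.410500 → p ← -2.170000 + 0.31·1.410500 = -1.732745
t=0.310000, p=-1.732745: f=1.431343 → p ← -1.732745 + 0.31·1.431343 = -1.289029
t=0.620000, p=-1.289029: f=1.418904 → p ← -1.289029 + 0.31·1.418904 = -0.849169
p(0.93) ≈ -0.8492

-0.8492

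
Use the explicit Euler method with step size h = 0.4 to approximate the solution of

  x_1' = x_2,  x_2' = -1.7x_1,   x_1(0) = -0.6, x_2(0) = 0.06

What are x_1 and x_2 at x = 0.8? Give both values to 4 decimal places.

-0.3888, 0.8597

Euler on (x_1,x_2): x_1_{n+1} = x_1_n + h·x_1', x_2_{n+1} = x_2_n + h·x_2'.
0.000000: (-0.600000, 0.060000); f=(0.060000, 1.020000) → (-0.576000, 0.468000)
0.400000: (-0.576000, 0.468000); f=(0.468000, 0.979200) → (-0.388800, 0.859680)
(x_1(0.8), x_2(0.8)) ≈ (-0.3888, 0.8597)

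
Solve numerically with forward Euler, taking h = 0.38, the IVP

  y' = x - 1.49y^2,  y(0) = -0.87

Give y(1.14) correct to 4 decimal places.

Euler: y_{n+1} = y_n + h·f(x_n, y_n).
x=0.000000, y=-0.870000: f=-1.127781 → y ← -0.870000 + 0.38·(-1.127781) = -1.298557
x=0.380000, y=-1.298557: f=-2.132512 → y ← -1.298557 + 0.38·(-2.132512) = -2.108911
x=0.760000, y=-2.108911: f=-5.866786 → y ← -2.108911 + 0.38·(-5.866786) = -4.338290
y(1.14) ≈ -4.3383

-4.3383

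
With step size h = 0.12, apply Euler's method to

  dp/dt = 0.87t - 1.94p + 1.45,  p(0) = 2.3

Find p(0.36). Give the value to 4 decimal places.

1.4832

Euler: p_{n+1} = p_n + h·f(t_n, p_n).
t=0.000000, p=2.300000: f=-3.012000 → p ← 2.300000 + 0.12·(-3.012000) = 1.938560
t=0.120000, p=1.938560: f=-2.206406 → p ← 1.938560 + 0.12·(-2.206406) = 1.673791
t=0.240000, p=1.673791: f=-1.588355 → p ← 1.673791 + 0.12·(-1.588355) = 1.483189
p(0.36) ≈ 1.4832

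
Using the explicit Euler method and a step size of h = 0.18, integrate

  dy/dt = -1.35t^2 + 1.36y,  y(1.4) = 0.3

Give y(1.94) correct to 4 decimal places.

Euler: y_{n+1} = y_n + h·f(t_n, y_n).
t=1.400000, y=0.300000: f=-2.238000 → y ← 0.300000 + 0.18·(-2.238000) = -0.102840
t=1.580000, y=-0.102840: f=-3.510002 → y ← -0.102840 + 0.18·(-3.510002) = -0.734640
t=1.760000, y=-0.734640: f=-5.180871 → y ← -0.734640 + 0.18·(-5.180871) = -1.667197
y(1.94) ≈ -1.6672

-1.6672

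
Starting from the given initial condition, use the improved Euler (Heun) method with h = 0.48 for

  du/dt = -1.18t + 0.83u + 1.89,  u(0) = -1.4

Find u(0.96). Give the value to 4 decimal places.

-1.0245

Heun: k1 = f(t_n, u_n); k2 = f(t_n + h, u_n + h·k1); u_{n+1} = u_n + (h/2)·(k1 + k2).
t=0.000000, u=-1.400000:
  k1 = f(0.000000, -1.400000) = 0.728000
  k2 = f(0.480000, -1.050560) = 0.451635
  u ← -1.400000 + (0.48/2)·(0.728000 + 0.451635) = -1.116888
t=0.480000, u=-1.116888:
  k1 = f(0.480000, -1.116888) = 0.396583
  k2 = f(0.960000, -0.926528) = -0.011818
  u ← -1.116888 + (0.48/2)·(0.396583 + (-0.011818)) = -1.024544
u(0.96) ≈ -1.0245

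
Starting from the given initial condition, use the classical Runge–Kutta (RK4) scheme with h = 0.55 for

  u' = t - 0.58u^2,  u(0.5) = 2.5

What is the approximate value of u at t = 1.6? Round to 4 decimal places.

RK4: k1 = f(t_n, u_n); k2 = f(t_n + h/2, u_n + (h/2)·k1); k3 = f(t_n + h/2, u_n + (h/2)·k2); k4 = f(t_n + h, u_n + h·k3); u_{n+1} = u_n + (h/6)·(k1 + 2k2 + 2k3 + k4).
t=0.500000, u=2.500000:
  k1 = f(0.500000, 2.500000) = -3.125000
  k2 = f(0.775000, 1.640625) = -0.786157
  k3 = f(0.775000, 2.283807) = -2.250149
  k4 = f(1.050000, 1.262418) = 0.125654
  u ← 2.500000 + (0.55/6)·(k1 + 2k2 + 2k3 + k4) = 1.668404
t=1.050000, u=1.668404:
  k1 = f(1.050000, 1.668404) = -0.564472
  k2 = f(1.325000, 1.513174) = -0.003024
  k3 = f(1.325000, 1.667572) = -0.287863
  k4 = f(1.600000, 1.510079) = 0.277403
  u ← 1.668404 + (0.55/6)·(k1 + 2k2 + 2k3 + k4) = 1.588760
u(1.6) ≈ 1.5888

1.5888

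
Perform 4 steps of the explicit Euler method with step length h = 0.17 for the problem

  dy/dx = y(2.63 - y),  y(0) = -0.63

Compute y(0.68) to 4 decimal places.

Euler: y_{n+1} = y_n + h·f(x_n, y_n).
x=0.000000, y=-0.630000: f=-2.053800 → y ← -0.630000 + 0.17·(-2.053800) = -0.979146
x=0.170000, y=-0.979146: f=-3.533881 → y ← -0.979146 + 0.17·(-3.533881) = -1.579906
x=0.340000, y=-1.579906: f=-6.651254 → y ← -1.579906 + 0.17·(-6.651254) = -2.710619
x=0.510000, y=-2.710619: f=-14.476383 → y ← -2.710619 + 0.17·(-14.476383) = -5.171604
y(0.68) ≈ -5.1716

-5.1716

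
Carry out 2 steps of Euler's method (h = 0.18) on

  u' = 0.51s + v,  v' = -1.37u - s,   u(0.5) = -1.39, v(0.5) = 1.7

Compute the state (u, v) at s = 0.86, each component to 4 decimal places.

Euler on (u,v): u_{n+1} = u_n + h·u', v_{n+1} = v_n + h·v'.
0.500000: (-1.390000, 1.700000); f=(1.955000, 1.404300) → (-1.038100, 1.952774)
0.680000: (-1.038100, 1.952774); f=(2.299574, 0.742197) → (-0.624177, 2.086369)
(u(0.86), v(0.86)) ≈ (-0.6242, 2.0864)

-0.6242, 2.0864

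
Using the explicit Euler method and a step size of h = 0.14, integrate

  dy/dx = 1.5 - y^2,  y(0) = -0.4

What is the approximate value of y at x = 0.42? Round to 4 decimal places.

0.2013

Euler: y_{n+1} = y_n + h·f(x_n, y_n).
x=0.000000, y=-0.400000: f=1.340000 → y ← -0.400000 + 0.14·1.340000 = -0.212400
x=0.140000, y=-0.212400: f=1.454886 → y ← -0.212400 + 0.14·1.454886 = -0.008716
x=0.280000, y=-0.008716: f=1.499924 → y ← -0.008716 + 0.14·1.499924 = 0.201273
y(0.42) ≈ 0.2013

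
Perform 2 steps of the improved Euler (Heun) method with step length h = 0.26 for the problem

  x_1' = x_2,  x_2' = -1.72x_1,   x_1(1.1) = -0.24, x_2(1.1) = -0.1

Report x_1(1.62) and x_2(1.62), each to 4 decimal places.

-0.2340, 0.1251

Heun on (x_1,x_2): k1 = f(t_n, state_n); k2 = f(t_n + h, state_n + h·k1); state_{n+1} = state_n + (h/2)·(k1 + k2).
1.100000: (-0.240000, -0.100000)
  k1 = (-0.100000, 0.412800)
  predictor → (-0.266000, 0.007328)
  k2 = (0.007328, 0.457520)
  → (-0.252047, 0.013142)
1.360000: (-0.252047, 0.013142)
  k1 = (0.013142, 0.433521)
  predictor → (-0.248631, 0.125857)
  k2 = (0.125857, 0.427645)
  → (-0.233978, 0.125093)
(x_1(1.62), x_2(1.62)) ≈ (-0.2340, 0.1251)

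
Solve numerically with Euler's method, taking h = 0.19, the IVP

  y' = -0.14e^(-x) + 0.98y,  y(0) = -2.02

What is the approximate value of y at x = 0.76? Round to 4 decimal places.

-4.1113

Euler: y_{n+1} = y_n + h·f(x_n, y_n).
x=0.000000, y=-2.020000: f=-2.119600 → y ← -2.020000 + 0.19·(-2.119600) = -2.422724
x=0.190000, y=-2.422724: f=-2.490044 → y ← -2.422724 + 0.19·(-2.490044) = -2.895832
x=0.380000, y=-2.895832: f=-2.933656 → y ← -2.895832 + 0.19·(-2.933656) = -3.453227
x=0.570000, y=-3.453227: f=-3.463336 → y ← -3.453227 + 0.19·(-3.463336) = -4.111261
y(0.76) ≈ -4.1113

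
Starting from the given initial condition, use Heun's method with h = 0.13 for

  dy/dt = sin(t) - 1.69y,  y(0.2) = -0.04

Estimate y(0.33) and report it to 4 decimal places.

-0.0010

Heun: k1 = f(t_n, y_n); k2 = f(t_n + h, y_n + h·k1); y_{n+1} = y_n + (h/2)·(k1 + k2).
t=0.200000, y=-0.040000:
  k1 = f(0.200000, -0.040000) = 0.266269
  k2 = f(0.330000, -0.005385) = 0.333144
  y ← -0.040000 + (0.13/2)·(0.266269 + 0.333144) = -0.001038
y(0.33) ≈ -0.0010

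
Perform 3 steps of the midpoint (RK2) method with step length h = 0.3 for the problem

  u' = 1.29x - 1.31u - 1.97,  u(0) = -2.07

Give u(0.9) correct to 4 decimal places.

Midpoint: k1 = f(x_n, u_n); k2 = f(x_n + h/2, u_n + (h/2)·k1); u_{n+1} = u_n + h·k2.
x=0.000000, u=-2.070000:
  k1 = f(0.000000, -2.070000) = 0.741700
  k2 = f(0.150000, -1.958745) = 0.789456
  u ← -2.070000 + 0.3·0.789456 = -1.833163
x=0.300000, u=-1.833163:
  k1 = f(0.300000, -1.833163) = 0.818444
  k2 = f(0.450000, -1.710397) = 0.851120
  u ← -1.833163 + 0.3·0.851120 = -1.577827
x=0.600000, u=-1.577827:
  k1 = f(0.600000, -1.577827) = 0.870954
  k2 = f(0.750000, -1.447184) = 0.893311
  u ← -1.577827 + 0.3·0.893311 = -1.309834
u(0.9) ≈ -1.3098

-1.3098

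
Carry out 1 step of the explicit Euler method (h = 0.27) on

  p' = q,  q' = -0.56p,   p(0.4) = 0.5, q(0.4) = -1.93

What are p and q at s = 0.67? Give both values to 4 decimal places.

Euler on (p,q): p_{n+1} = p_n + h·p', q_{n+1} = q_n + h·q'.
0.400000: (0.500000, -1.930000); f=(-1.930000, -0.280000) → (-0.021100, -2.005600)
(p(0.67), q(0.67)) ≈ (-0.0211, -2.0056)

-0.0211, -2.0056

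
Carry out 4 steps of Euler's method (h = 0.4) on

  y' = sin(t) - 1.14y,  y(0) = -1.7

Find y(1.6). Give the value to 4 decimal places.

Euler: y_{n+1} = y_n + h·f(t_n, y_n).
t=0.000000, y=-1.700000: f=1.938000 → y ← -1.700000 + 0.4·1.938000 = -0.924800
t=0.400000, y=-0.924800: f=1.443690 → y ← -0.924800 + 0.4·1.443690 = -0.347324
t=0.800000, y=-0.347324: f=1.113305 → y ← -0.347324 + 0.4·1.113305 = 0.097998
t=1.200000, y=0.097998: f=0.820321 → y ← 0.097998 + 0.4·0.820321 = 0.426127
y(1.6) ≈ 0.4261

0.4261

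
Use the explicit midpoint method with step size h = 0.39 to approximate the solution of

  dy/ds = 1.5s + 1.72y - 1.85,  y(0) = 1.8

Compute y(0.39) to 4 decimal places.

Midpoint: k1 = f(s_n, y_n); k2 = f(s_n + h/2, y_n + (h/2)·k1); y_{n+1} = y_n + h·k2.
s=0.000000, y=1.800000:
  k1 = f(0.000000, 1.800000) = 1.246000
  k2 = f(0.195000, 2.042970) = 1.956408
  y ← 1.800000 + 0.39·1.956408 = 2.562999
y(0.39) ≈ 2.5630

2.5630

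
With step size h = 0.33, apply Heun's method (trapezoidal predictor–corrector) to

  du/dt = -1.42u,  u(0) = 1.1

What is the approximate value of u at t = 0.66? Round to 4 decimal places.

0.4522

Heun: k1 = f(t_n, u_n); k2 = f(t_n + h, u_n + h·k1); u_{n+1} = u_n + (h/2)·(k1 + k2).
t=0.000000, u=1.100000:
  k1 = f(0.000000, 1.100000) = -1.562000
  k2 = f(0.330000, 0.584540) = -0.830047
  u ← 1.100000 + (0.33/2)·(-1.562000 + (-0.830047)) = 0.705312
t=0.330000, u=0.705312:
  k1 = f(0.330000, 0.705312) = -1.001543
  k2 = f(0.660000, 0.374803) = -0.532220
  u ← 0.705312 + (0.33/2)·(-1.001543 + (-0.532220)) = 0.452241
u(0.66) ≈ 0.4522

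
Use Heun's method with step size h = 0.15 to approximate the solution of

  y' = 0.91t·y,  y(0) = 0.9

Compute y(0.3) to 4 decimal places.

0.9375

Heun: k1 = f(t_n, y_n); k2 = f(t_n + h, y_n + h·k1); y_{n+1} = y_n + (h/2)·(k1 + k2).
t=0.000000, y=0.900000:
  k1 = f(0.000000, 0.900000) = 0.000000
  k2 = f(0.150000, 0.900000) = 0.122850
  y ← 0.900000 + (0.15/2)·(0.000000 + 0.122850) = 0.909214
t=0.150000, y=0.909214:
  k1 = f(0.150000, 0.909214) = 0.124108
  k2 = f(0.300000, 0.927830) = 0.253298
  y ← 0.909214 + (0.15/2)·(0.124108 + 0.253298) = 0.937519
y(0.3) ≈ 0.9375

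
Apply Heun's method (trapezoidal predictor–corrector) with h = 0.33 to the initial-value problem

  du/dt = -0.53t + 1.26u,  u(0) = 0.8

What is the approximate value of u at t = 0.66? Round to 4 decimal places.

1.6635

Heun: k1 = f(t_n, u_n); k2 = f(t_n + h, u_n + h·k1); u_{n+1} = u_n + (h/2)·(k1 + k2).
t=0.000000, u=0.800000:
  k1 = f(0.000000, 0.800000) = 1.008000
  k2 = f(0.330000, 1.132640) = 1.252226
  u ← 0.800000 + (0.33/2)·(1.008000 + 1.252226) = 1.172937
t=0.330000, u=1.172937:
  k1 = f(0.330000, 1.172937) = 1.303001
  k2 = f(0.660000, 1.602928) = 1.669889
  u ← 1.172937 + (0.33/2)·(1.303001 + 1.669889) = 1.663464
u(0.66) ≈ 1.6635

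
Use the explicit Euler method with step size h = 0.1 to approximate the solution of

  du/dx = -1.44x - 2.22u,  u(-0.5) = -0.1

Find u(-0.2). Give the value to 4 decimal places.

Euler: u_{n+1} = u_n + h·f(x_n, u_n).
x=-0.500000, u=-0.100000: f=0.942000 → u ← -0.100000 + 0.1·0.942000 = -0.005800
x=-0.400000, u=-0.005800: f=0.588876 → u ← -0.005800 + 0.1·0.588876 = 0.053088
x=-0.300000, u=0.053088: f=0.314146 → u ← 0.053088 + 0.1·0.314146 = 0.084502
u(-0.2) ≈ 0.0845

0.0845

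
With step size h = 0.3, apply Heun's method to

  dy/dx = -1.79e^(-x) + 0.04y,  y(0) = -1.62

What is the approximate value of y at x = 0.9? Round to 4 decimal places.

Heun: k1 = f(x_n, y_n); k2 = f(x_n + h, y_n + h·k1); y_{n+1} = y_n + (h/2)·(k1 + k2).
x=0.000000, y=-1.620000:
  k1 = f(0.000000, -1.620000) = -1.854800
  k2 = f(0.300000, -2.176440) = -1.413122
  y ← -1.620000 + (0.3/2)·(-1.854800 + (-1.413122)) = -2.110188
x=0.300000, y=-2.110188:
  k1 = f(0.300000, -2.110188) = -1.410472
  k2 = f(0.600000, -2.533330) = -1.083706
  y ← -2.110188 + (0.3/2)·(-1.410472 + (-1.083706)) = -2.484315
x=0.600000, y=-2.484315:
  k1 = f(0.600000, -2.484315) = -1.081745
  k2 = f(0.900000, -2.808839) = -0.840113
  y ← -2.484315 + (0.3/2)·(-1.081745 + (-0.840113)) = -2.772594
y(0.9) ≈ -2.7726

-2.7726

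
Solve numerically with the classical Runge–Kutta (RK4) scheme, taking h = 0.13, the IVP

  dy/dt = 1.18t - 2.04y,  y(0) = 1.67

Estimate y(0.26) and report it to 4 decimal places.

1.0163

RK4: k1 = f(t_n, y_n); k2 = f(t_n + h/2, y_n + (h/2)·k1); k3 = f(t_n + h/2, y_n + (h/2)·k2); k4 = f(t_n + h, y_n + h·k3); y_{n+1} = y_n + (h/6)·(k1 + 2k2 + 2k3 + k4).
t=0.000000, y=1.670000:
  k1 = f(0.000000, 1.670000) = -3.406800
  k2 = f(0.065000, 1.448558) = -2.878358
  k3 = f(0.065000, 1.482907) = -2.948430
  k4 = f(0.130000, 1.286704) = -2.471476
  y ← 1.670000 + (0.13/6)·(k1 + 2k2 + 2k3 + k4) = 1.290143
t=0.130000, y=1.290143:
  k1 = f(0.130000, 1.290143) = -2.478492
  k2 = f(0.195000, 1.129041) = -2.073144
  k3 = f(0.195000, 1.155389) = -2.126893
  k4 = f(0.260000, 1.013647) = -1.761040
  y ← 1.290143 + (0.13/6)·(k1 + 2k2 + 2k3 + k4) = 1.016285
y(0.26) ≈ 1.0163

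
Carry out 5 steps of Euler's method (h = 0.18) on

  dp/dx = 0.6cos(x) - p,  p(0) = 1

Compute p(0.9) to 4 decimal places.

Euler: p_{n+1} = p_n + h·f(x_n, p_n).
x=0.000000, p=1.000000: f=-0.400000 → p ← 1.000000 + 0.18·(-0.400000) = 0.928000
x=0.180000, p=0.928000: f=-0.337694 → p ← 0.928000 + 0.18·(-0.337694) = 0.867215
x=0.360000, p=0.867215: f=-0.305677 → p ← 0.867215 + 0.18·(-0.305677) = 0.812193
x=0.540000, p=0.812193: f=-0.297568 → p ← 0.812193 + 0.18·(-0.297568) = 0.758631
x=0.720000, p=0.758631: f=-0.307548 → p ← 0.758631 + 0.18·(-0.307548) = 0.703272
p(0.9) ≈ 0.7033

0.7033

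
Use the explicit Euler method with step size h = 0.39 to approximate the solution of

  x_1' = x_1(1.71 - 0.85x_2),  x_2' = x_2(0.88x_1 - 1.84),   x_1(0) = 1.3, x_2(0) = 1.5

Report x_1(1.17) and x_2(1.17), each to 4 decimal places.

2.7287, 0.8466

Euler on (x_1,x_2): x_1_{n+1} = x_1_n + h·x_1', x_2_{n+1} = x_2_n + h·x_2'.
0.000000: (1.300000, 1.500000); f=(0.565500, -1.044000) → (1.520545, 1.092840)
0.390000: (1.520545, 1.092840); f=(1.187676, -0.548519) → (1.983739, 0.878918)
0.780000: (1.983739, 0.878918); f=(1.910182, -0.082891) → (2.728710, 0.846590)
(x_1(1.17), x_2(1.17)) ≈ (2.7287, 0.8466)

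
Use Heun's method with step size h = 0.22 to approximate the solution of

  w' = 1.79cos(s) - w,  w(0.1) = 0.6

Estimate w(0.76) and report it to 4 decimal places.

1.0593

Heun: k1 = f(s_n, w_n); k2 = f(s_n + h, w_n + h·k1); w_{n+1} = w_n + (h/2)·(k1 + k2).
s=0.100000, w=0.600000:
  k1 = f(0.100000, 0.600000) = 1.181057
  k2 = f(0.320000, 0.859833) = 0.839299
  w ← 0.600000 + (0.22/2)·(1.181057 + 0.839299) = 0.822239
s=0.320000, w=0.822239:
  k1 = f(0.320000, 0.822239) = 0.876892
  k2 = f(0.540000, 1.015155) = 0.520143
  w ← 0.822239 + (0.22/2)·(0.876892 + 0.520143) = 0.975913
s=0.540000, w=0.975913:
  k1 = f(0.540000, 0.975913) = 0.559385
  k2 = f(0.760000, 1.098978) = 0.198479
  w ← 0.975913 + (0.22/2)·(0.559385 + 0.198479) = 1.059278
w(0.76) ≈ 1.0593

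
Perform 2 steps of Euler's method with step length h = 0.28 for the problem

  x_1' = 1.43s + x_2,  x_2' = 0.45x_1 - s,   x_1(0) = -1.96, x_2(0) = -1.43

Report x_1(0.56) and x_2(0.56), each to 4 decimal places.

-2.7178, -2.0528

Euler on (x_1,x_2): x_1_{n+1} = x_1_n + h·x_1', x_2_{n+1} = x_2_n + h·x_2'.
0.000000: (-1.960000, -1.430000); f=(-1.430000, -0.882000) → (-2.360400, -1.676960)
0.280000: (-2.360400, -1.676960); f=(-1.276560, -1.342180) → (-2.717837, -2.052770)
(x_1(0.56), x_2(0.56)) ≈ (-2.7178, -2.0528)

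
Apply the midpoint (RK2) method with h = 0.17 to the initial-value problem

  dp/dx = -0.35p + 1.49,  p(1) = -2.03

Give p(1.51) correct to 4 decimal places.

Midpoint: k1 = f(x_n, p_n); k2 = f(x_n + h/2, p_n + (h/2)·k1); p_{n+1} = p_n + h·k2.
x=1.000000, p=-2.030000:
  k1 = f(1.000000, -2.030000) = 2.200500
  k2 = f(1.085000, -1.842957) = 2.135035
  p ← -2.030000 + 0.17·2.135035 = -1.667044
x=1.170000, p=-1.667044:
  k1 = f(1.170000, -1.667044) = 2.073465
  k2 = f(1.255000, -1.490799) = 2.011780
  p ← -1.667044 + 0.17·2.011780 = -1.325041
x=1.340000, p=-1.325041:
  k1 = f(1.340000, -1.325041) = 1.953765
  k2 = f(1.425000, -1.158971) = 1.895640
  p ← -1.325041 + 0.17·1.895640 = -1.002783
p(1.51) ≈ -1.0028

-1.0028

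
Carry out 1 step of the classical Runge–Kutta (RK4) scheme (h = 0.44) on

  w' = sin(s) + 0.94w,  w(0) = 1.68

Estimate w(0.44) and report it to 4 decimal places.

RK4: k1 = f(s_n, w_n); k2 = f(s_n + h/2, w_n + (h/2)·k1); k3 = f(s_n + h/2, w_n + (h/2)·k2); k4 = f(s_n + h, w_n + h·k3); w_{n+1} = w_n + (h/6)·(k1 + 2k2 + 2k3 + k4).
s=0.000000, w=1.680000:
  k1 = f(0.000000, 1.680000) = 1.579200
  k2 = f(0.220000, 2.027424) = 2.124008
  k3 = f(0.220000, 2.147282) = 2.236675
  k4 = f(0.440000, 2.664137) = 2.930228
  w ← 1.680000 + (0.44/6)·(k1 + 2k2 + 2k3 + k4) = 2.650258
w(0.44) ≈ 2.6503

2.6503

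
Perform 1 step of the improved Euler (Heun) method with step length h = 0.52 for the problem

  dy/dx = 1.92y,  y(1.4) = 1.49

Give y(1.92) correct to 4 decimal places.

3.7202

Heun: k1 = f(x_n, y_n); k2 = f(x_n + h, y_n + h·k1); y_{n+1} = y_n + (h/2)·(k1 + k2).
x=1.400000, y=1.490000:
  k1 = f(1.400000, 1.490000) = 2.860800
  k2 = f(1.920000, 2.977616) = 5.717023
  y ← 1.490000 + (0.52/2)·(2.860800 + 5.717023) = 3.720234
y(1.92) ≈ 3.7202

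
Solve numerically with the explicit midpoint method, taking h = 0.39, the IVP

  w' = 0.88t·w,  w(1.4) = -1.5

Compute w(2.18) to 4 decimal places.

-4.7610

Midpoint: k1 = f(t_n, w_n); k2 = f(t_n + h/2, w_n + (h/2)·k1); w_{n+1} = w_n + h·k2.
t=1.400000, w=-1.500000:
  k1 = f(1.400000, -1.500000) = -1.848000
  k2 = f(1.595000, -1.860360) = -2.611201
  w ← -1.500000 + 0.39·(-2.611201) = -2.518369
t=1.790000, w=-2.518369:
  k1 = f(1.790000, -2.518369) = -3.966934
  k2 = f(1.985000, -3.291921) = -5.750327
  w ← -2.518369 + 0.39·(-5.750327) = -4.760996
w(2.18) ≈ -4.7610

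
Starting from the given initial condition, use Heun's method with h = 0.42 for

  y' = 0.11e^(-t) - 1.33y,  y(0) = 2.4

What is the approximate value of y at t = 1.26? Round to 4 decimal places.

Heun: k1 = f(t_n, y_n); k2 = f(t_n + h, y_n + h·k1); y_{n+1} = y_n + (h/2)·(k1 + k2).
t=0.000000, y=2.400000:
  k1 = f(0.000000, 2.400000) = -3.082000
  k2 = f(0.420000, 1.105560) = -1.398120
  y ← 2.400000 + (0.42/2)·(-3.082000 + (-1.398120)) = 1.459175
t=0.420000, y=1.459175:
  k1 = f(0.420000, 1.459175) = -1.868427
  k2 = f(0.840000, 0.674435) = -0.849511
  y ← 1.459175 + (0.42/2)·(-1.868427 + (-0.849511)) = 0.888408
t=0.840000, y=0.888408:
  k1 = f(0.840000, 0.888408) = -1.134094
  k2 = f(1.260000, 0.412088) = -0.516875
  y ← 0.888408 + (0.42/2)·(-1.134094 + (-0.516875)) = 0.541704
y(1.26) ≈ 0.5417

0.5417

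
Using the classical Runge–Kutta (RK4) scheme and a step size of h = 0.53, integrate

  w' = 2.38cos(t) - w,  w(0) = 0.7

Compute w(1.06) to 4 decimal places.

1.4489

RK4: k1 = f(t_n, w_n); k2 = f(t_n + h/2, w_n + (h/2)·k1); k3 = f(t_n + h/2, w_n + (h/2)·k2); k4 = f(t_n + h, w_n + h·k3); w_{n+1} = w_n + (h/6)·(k1 + 2k2 + 2k3 + k4).
t=0.000000, w=0.700000:
  k1 = f(0.000000, 0.700000) = 1.680000
  k2 = f(0.265000, 1.145200) = 1.151720
  k3 = f(0.265000, 1.005206) = 1.291714
  k4 = f(0.530000, 1.384609) = 0.668872
  w ← 0.700000 + (0.53/6)·(k1 + 2k2 + 2k3 + k4) = 1.339157
t=0.530000, w=1.339157:
  k1 = f(0.530000, 1.339157) = 0.714324
  k2 = f(0.795000, 1.528453) = 0.138225
  k3 = f(0.795000, 1.375787) = 0.290891
  k4 = f(1.060000, 1.493329) = -0.329814
  w ← 1.339157 + (0.53/6)·(k1 + 2k2 + 2k3 + k4) = 1.448933
w(1.06) ≈ 1.4489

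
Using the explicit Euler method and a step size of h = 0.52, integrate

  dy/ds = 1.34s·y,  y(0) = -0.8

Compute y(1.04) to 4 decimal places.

Euler: y_{n+1} = y_n + h·f(s_n, y_n).
s=0.000000, y=-0.800000: f=0.000000 → y ← -0.800000 + 0.52·0.000000 = -0.800000
s=0.520000, y=-0.800000: f=-0.557440 → y ← -0.800000 + 0.52·(-0.557440) = -1.089869
y(1.04) ≈ -1.0899

-1.0899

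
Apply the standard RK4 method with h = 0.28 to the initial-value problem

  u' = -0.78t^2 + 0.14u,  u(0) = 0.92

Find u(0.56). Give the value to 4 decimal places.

0.9485

RK4: k1 = f(t_n, u_n); k2 = f(t_n + h/2, u_n + (h/2)·k1); k3 = f(t_n + h/2, u_n + (h/2)·k2); k4 = f(t_n + h, u_n + h·k3); u_{n+1} = u_n + (h/6)·(k1 + 2k2 + 2k3 + k4).
t=0.000000, u=0.920000:
  k1 = f(0.000000, 0.920000) = 0.128800
  k2 = f(0.140000, 0.938032) = 0.116036
  k3 = f(0.140000, 0.936245) = 0.115786
  k4 = f(0.280000, 0.952420) = 0.072187
  u ← 0.920000 + (0.28/6)·(k1 + 2k2 + 2k3 + k4) = 0.951016
t=0.280000, u=0.951016:
  k1 = f(0.280000, 0.951016) = 0.071990
  k2 = f(0.420000, 0.961095) = -0.003039
  k3 = f(0.420000, 0.950591) = -0.004509
  k4 = f(0.560000, 0.949754) = -0.111642
  u ← 0.951016 + (0.28/6)·(k1 + 2k2 + 2k3 + k4) = 0.948461
u(0.56) ≈ 0.9485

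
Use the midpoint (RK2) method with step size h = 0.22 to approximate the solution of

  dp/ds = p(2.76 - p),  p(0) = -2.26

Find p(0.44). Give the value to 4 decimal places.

-64.2230

Midpoint: k1 = f(s_n, p_n); k2 = f(s_n + h/2, p_n + (h/2)·k1); p_{n+1} = p_n + h·k2.
s=0.000000, p=-2.260000:
  k1 = f(0.000000, -2.260000) = -11.345200
  k2 = f(0.110000, -3.507972) = -21.987870
  p ← -2.260000 + 0.22·(-21.987870) = -7.097331
s=0.220000, p=-7.097331:
  k1 = f(0.220000, -7.097331) = -69.960749
  k2 = f(0.330000, -14.793014) = -259.661976
  p ← -7.097331 + 0.22·(-259.661976) = -64.222966
p(0.44) ≈ -64.2230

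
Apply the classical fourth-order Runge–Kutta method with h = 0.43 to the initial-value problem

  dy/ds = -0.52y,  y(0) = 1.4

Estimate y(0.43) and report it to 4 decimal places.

RK4: k1 = f(s_n, y_n); k2 = f(s_n + h/2, y_n + (h/2)·k1); k3 = f(s_n + h/2, y_n + (h/2)·k2); k4 = f(s_n + h, y_n + h·k3); y_{n+1} = y_n + (h/6)·(k1 + 2k2 + 2k3 + k4).
s=0.000000, y=1.400000:
  k1 = f(0.000000, 1.400000) = -0.728000
  k2 = f(0.215000, 1.243480) = -0.646610
  k3 = f(0.215000, 1.260979) = -0.655709
  k4 = f(0.430000, 1.118045) = -0.581383
  y ← 1.400000 + (0.43/6)·(k1 + 2k2 + 2k3 + k4) = 1.119495
y(0.43) ≈ 1.1195

1.1195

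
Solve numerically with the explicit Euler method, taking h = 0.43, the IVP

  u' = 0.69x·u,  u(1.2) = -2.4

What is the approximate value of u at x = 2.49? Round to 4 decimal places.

-7.7796

Euler: u_{n+1} = u_n + h·f(x_n, u_n).
x=1.200000, u=-2.400000: f=-1.987200 → u ← -2.400000 + 0.43·(-1.987200) = -3.254496
x=1.630000, u=-3.254496: f=-3.660332 → u ← -3.254496 + 0.43·(-3.660332) = -4.828439
x=2.060000, u=-4.828439: f=-6.863143 → u ← -4.828439 + 0.43·(-6.863143) = -7.779590
u(2.49) ≈ -7.7796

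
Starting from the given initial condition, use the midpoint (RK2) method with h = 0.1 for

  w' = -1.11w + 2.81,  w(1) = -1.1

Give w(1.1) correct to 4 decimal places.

Midpoint: k1 = f(x_n, w_n); k2 = f(x_n + h/2, w_n + (h/2)·k1); w_{n+1} = w_n + h·k2.
x=1.000000, w=-1.100000:
  k1 = f(1.000000, -1.100000) = 4.031000
  k2 = f(1.050000, -0.898450) = 3.807280
  w ← -1.100000 + 0.1·3.807280 = -0.719272
w(1.1) ≈ -0.7193

-0.7193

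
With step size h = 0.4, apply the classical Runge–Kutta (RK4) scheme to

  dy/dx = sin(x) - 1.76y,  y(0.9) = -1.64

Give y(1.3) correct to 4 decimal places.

RK4: k1 = f(x_n, y_n); k2 = f(x_n + h/2, y_n + (h/2)·k1); k3 = f(x_n + h/2, y_n + (h/2)·k2); k4 = f(x_n + h, y_n + h·k3); y_{n+1} = y_n + (h/6)·(k1 + 2k2 + 2k3 + k4).
x=0.900000, y=-1.640000:
  k1 = f(0.900000, -1.640000) = 3.669727
  k2 = f(1.100000, -0.906055) = 2.485863
  k3 = f(1.100000, -1.142827) = 2.902583
  k4 = f(1.300000, -0.478967) = 1.806539
  y ← -1.640000 + (0.4/6)·(k1 + 2k2 + 2k3 + k4) = -0.556456
y(1.3) ≈ -0.5565

-0.5565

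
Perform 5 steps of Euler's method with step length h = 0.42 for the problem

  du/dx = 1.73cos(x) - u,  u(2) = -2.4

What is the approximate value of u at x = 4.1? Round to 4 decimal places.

-1.5739

Euler: u_{n+1} = u_n + h·f(x_n, u_n).
x=2.000000, u=-2.400000: f=1.680066 → u ← -2.400000 + 0.42·1.680066 = -1.694372
x=2.420000, u=-1.694372: f=0.395567 → u ← -1.694372 + 0.42·0.395567 = -1.528234
x=2.840000, u=-1.528234: f=-0.123682 → u ← -1.528234 + 0.42·(-0.123682) = -1.580180
x=3.260000, u=-1.580180: f=-0.137706 → u ← -1.580180 + 0.42·(-0.137706) = -1.638017
x=3.680000, u=-1.638017: f=0.152766 → u ← -1.638017 + 0.42·0.152766 = -1.573855
u(4.1) ≈ -1.5739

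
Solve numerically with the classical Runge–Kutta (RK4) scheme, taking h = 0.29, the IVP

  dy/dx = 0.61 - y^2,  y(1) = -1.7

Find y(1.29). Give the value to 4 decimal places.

RK4: k1 = f(x_n, y_n); k2 = f(x_n + h/2, y_n + (h/2)·k1); k3 = f(x_n + h/2, y_n + (h/2)·k2); k4 = f(x_n + h, y_n + h·k3); y_{n+1} = y_n + (h/6)·(k1 + 2k2 + 2k3 + k4).
x=1.000000, y=-1.700000:
  k1 = f(1.000000, -1.700000) = -2.280000
  k2 = f(1.145000, -2.030600) = -3.513336
  k3 = f(1.145000, -2.209434) = -4.271598
  k4 = f(1.290000, -2.938763) = -8.026330
  y ← -1.700000 + (0.29/6)·(k1 + 2k2 + 2k3 + k4) = -2.950683
y(1.29) ≈ -2.9507

-2.9507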